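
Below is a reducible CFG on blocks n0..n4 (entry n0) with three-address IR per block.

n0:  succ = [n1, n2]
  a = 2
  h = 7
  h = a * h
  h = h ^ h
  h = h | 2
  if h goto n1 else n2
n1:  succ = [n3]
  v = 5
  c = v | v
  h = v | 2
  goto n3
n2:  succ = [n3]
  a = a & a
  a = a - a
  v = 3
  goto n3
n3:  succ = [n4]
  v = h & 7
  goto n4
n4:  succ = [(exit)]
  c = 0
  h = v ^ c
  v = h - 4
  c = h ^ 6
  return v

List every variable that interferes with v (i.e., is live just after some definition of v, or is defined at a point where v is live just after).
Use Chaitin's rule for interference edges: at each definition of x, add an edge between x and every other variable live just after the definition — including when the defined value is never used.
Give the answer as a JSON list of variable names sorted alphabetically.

Answer: ["c", "h"]

Analysis:
Per-block:
  n0: {a,h} / ∅
  n1: {c,h,v} / ∅
  n2: {a,v} / {a}
  n3: {v} / {h}
  n4: {c,h,v} / {v}

Liveness:
  n0 li=∅ lo={a,h}
  n1 li=∅ lo={h}
  n2 li={a,h} lo={h}
  n3 li={h} lo={v}
  n4 li={v} lo=∅

Interference:
  a↔{h}
  c↔{v}
  h↔{a,v}
  v↔{c,h}

N(v) = ["c", "h"]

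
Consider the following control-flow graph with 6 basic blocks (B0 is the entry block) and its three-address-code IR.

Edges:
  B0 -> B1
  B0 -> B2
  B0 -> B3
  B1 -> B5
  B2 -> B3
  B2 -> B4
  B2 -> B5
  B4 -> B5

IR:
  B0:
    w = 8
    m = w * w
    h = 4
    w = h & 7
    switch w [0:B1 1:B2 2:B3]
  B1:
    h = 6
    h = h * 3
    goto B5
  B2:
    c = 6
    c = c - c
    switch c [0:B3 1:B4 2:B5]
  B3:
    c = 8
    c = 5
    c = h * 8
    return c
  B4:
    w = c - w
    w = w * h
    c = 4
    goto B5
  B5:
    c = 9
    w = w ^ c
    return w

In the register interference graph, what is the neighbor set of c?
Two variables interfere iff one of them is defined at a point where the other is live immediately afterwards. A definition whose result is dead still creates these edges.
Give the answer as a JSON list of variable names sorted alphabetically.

Answer: ["h", "w"]

Analysis:
Per-block:
  B0: {h,m,w} / ∅
  B1: {h} / ∅
  B2: {c} / ∅
  B3: {c} / {h}
  B4: {c,w} / {c,h,w}
  B5: {c,w} / {w}

Backward fixpoint:
  live B0: ∅→{h,w}
  live B1: {w}→{w}
  live B2: {h,w}→{c,h,w}
  live B3: {h}→∅
  live B4: {c,h,w}→{w}
  live B5: {w}→∅

Interfere edges:
  c — {h,w}
  h — {c,w}
  m — ∅
  w — {c,h}

N(c) = ["h", "w"]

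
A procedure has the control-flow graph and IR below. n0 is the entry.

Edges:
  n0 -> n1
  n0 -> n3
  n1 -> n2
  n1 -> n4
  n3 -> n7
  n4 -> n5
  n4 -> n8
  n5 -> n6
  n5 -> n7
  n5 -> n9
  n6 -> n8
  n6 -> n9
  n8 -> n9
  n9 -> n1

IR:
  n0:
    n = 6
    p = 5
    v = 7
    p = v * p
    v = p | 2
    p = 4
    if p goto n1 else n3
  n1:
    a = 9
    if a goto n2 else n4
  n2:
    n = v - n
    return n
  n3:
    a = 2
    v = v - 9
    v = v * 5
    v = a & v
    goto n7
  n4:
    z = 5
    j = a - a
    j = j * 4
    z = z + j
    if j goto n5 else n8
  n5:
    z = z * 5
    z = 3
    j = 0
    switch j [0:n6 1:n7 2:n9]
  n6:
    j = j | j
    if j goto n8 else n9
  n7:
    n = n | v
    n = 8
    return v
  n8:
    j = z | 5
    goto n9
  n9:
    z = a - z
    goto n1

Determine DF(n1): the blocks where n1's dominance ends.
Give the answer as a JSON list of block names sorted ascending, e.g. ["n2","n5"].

idom tree: n1←n0 n2←n1 n3←n0 n4←n1 n5←n4 n6←n5 n7←n0 n8←n4 n9←n4
Dom∩ at merges:
  n1: preds {n0,n9}: {n0} ∩ {n0,n1,n4,n9} = {n0}; idom=n0
  n7: preds {n3,n5}: {n0,n3} ∩ {n0,n1,n4,n5} = {n0}; idom=n0
  n8: preds {n4,n6}: {n0,n1,n4} ∩ {n0,n1,n4,n5,n6} = {n0,n1,n4}; idom=n4
  n9: preds {n5,n6,n8}: {n0,n1,n4,n5} ∩ {n0,n1,n4,n5,n6} ∩ {n0,n1,n4,n8} = {n0,n1,n4}; idom=n4

Frontier:
  n1←n0: walk · to n0
  n1←n9: walk n9→n4→n1 to n0
  n7←n3: walk n3 to n0
  n7←n5: walk n5→n4→n1 to n0
  n8←n4: walk · to n4
  n8←n6: walk n6→n5 to n4
  n9←n5: walk n5 to n4
  n9←n6: walk n6→n5 to n4
  n9←n8: walk n8 to n4
  n0 → ∅
  n1 → {n1,n7}
  n2 → ∅
  n3 → {n7}
  n4 → {n1,n7}
  n5 → {n7,n8,n9}
  n6 → {n8,n9}
  n7 → ∅
  n8 → {n9}
  n9 → {n1}

DF(n1) = ["n1", "n7"]

Answer: ["n1", "n7"]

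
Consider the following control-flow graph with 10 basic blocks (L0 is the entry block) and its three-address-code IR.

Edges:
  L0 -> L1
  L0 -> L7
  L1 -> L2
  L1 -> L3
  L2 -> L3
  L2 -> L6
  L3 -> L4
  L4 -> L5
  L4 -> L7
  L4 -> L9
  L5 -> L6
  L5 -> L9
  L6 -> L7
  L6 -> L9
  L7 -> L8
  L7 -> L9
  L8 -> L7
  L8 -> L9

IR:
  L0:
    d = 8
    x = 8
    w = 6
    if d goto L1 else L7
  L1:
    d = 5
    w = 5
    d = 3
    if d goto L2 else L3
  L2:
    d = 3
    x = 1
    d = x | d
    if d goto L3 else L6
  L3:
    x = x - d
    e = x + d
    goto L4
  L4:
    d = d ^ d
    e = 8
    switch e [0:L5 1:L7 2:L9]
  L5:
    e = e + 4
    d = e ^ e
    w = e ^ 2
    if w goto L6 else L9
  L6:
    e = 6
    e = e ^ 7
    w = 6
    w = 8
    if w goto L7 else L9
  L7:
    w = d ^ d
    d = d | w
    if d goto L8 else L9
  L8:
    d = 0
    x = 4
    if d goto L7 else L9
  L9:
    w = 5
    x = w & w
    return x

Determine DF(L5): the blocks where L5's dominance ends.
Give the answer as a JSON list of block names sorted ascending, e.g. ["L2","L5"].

Answer: ["L6", "L9"]

Derivation:
idom tree: L1←L0 L2←L1 L3←L1 L4←L3 L5←L4 L6←L1 L7←L0 L8←L7 L9←L0
Join-block Dom:
  L3: preds {L1,L2}: {L0,L1} ∩ {L0,L1,L2} = {L0,L1}; idom=L1
  L6: preds {L2,L5}: {L0,L1,L2} ∩ {L0,L1,L3,L4,L5} = {L0,L1}; idom=L1
  L7: preds {L0,L4,L6,L8}: {L0} ∩ {L0,L1,L3,L4} ∩ {L0,L1,L6} ∩ {L0,L7,L8} = {L0}; idom=L0
  L9: preds {L4,L5,L6,L7,L8}: {L0,L1,L3,L4} ∩ {L0,L1,L3,L4,L5} ∩ {L0,L1,L6} ∩ {L0,L7} ∩ {L0,L7,L8} = {L0}; idom=L0

DF walk-up:
  join L3 pred L1: · stop@L1
  join L3 pred L2: L2 stop@L1
  join L6 pred L2: L2 stop@L1
  join L6 pred L5: L5→L4→L3 stop@L1
  join L7 pred L0: · stop@L0
  join L7 pred L4: L4→L3→L1 stop@L0
  join L7 pred L6: L6→L1 stop@L0
  join L7 pred L8: L8→L7 stop@L0
  join L9 pred L4: L4→L3→L1 stop@L0
  join L9 pred L5: L5→L4→L3→L1 stop@L0
  join L9 pred L6: L6→L1 stop@L0
  join L9 pred L7: L7 stop@L0
  join L9 pred L8: L8→L7 stop@L0
  L0: DF=∅
  L1: DF={L7,L9}
  L2: DF={L3,L6}
  L3: DF={L6,L7,L9}
  L4: DF={L6,L7,L9}
  L5: DF={L6,L9}
  L6: DF={L7,L9}
  L7: DF={L7,L9}
  L8: DF={L7,L9}
  L9: DF=∅

DF(L5) = ["L6", "L9"]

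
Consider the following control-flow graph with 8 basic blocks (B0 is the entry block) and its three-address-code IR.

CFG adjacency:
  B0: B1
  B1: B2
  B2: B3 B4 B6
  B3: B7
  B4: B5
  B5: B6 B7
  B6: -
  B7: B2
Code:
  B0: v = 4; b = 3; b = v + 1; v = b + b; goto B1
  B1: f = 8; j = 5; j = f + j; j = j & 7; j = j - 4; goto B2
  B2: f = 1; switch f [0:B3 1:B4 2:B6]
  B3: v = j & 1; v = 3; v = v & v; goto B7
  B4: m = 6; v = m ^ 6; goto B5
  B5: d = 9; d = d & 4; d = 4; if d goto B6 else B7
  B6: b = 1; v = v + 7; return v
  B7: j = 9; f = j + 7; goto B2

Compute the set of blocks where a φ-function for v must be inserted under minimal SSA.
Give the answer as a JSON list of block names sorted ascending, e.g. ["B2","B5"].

idom tree: B1←B0 B2←B1 B3←B2 B4←B2 B5←B4 B6←B2 B7←B2
Dom at joins:
  B2: preds {B1,B7}: {B0,B1} ∩ {B0,B1,B2,B7} = {B0,B1}; idom=B1
  B6: preds {B2,B5}: {B0,B1,B2} ∩ {B0,B1,B2,B4,B5} = {B0,B1,B2}; idom=B2
  B7: preds {B3,B5}: {B0,B1,B2,B3} ∩ {B0,B1,B2,B4,B5} = {B0,B1,B2}; idom=B2

DF derivation:
  join B2 pred B1: · stop@B1
  join B2 pred B7: B7→B2 stop@B1
  join B6 pred B2: · stop@B2
  join B6 pred B5: B5→B4 stop@B2
  join B7 pred B3: B3 stop@B2
  join B7 pred B5: B5→B4 stop@B2
  DF(B0)=∅
  DF(B1)=∅
  DF(B2)={B2}
  DF(B3)={B7}
  DF(B4)={B6,B7}
  DF(B5)={B6,B7}
  DF(B6)=∅
  DF(B7)={B2}

φ for v: defs {B0,B3,B4,B6}
  DF⁺ = {B2,B6,B7}

Answer: ["B2", "B6", "B7"]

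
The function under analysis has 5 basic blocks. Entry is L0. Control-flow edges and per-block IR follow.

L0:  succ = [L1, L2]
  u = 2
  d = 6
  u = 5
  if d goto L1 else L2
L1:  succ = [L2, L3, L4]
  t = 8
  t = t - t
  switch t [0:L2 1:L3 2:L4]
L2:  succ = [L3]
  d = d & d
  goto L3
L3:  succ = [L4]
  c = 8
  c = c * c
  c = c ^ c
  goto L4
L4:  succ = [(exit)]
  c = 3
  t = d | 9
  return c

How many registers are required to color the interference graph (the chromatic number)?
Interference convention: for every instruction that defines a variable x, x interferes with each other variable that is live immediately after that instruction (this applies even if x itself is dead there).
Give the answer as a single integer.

Answer: 3

Derivation:
def/use:
  L0 def {d,u} use ∅
  L1 def {t} use ∅
  L2 def {d} use {d}
  L3 def {c} use ∅
  L4 def {c,t} use {d}

Live sets:
  live L0: ∅→{d}
  live L1: {d}→{d}
  live L2: {d}→{d}
  live L3: {d}→{d}
  live L4: {d}→∅

Conflict graph:
  c↔{d,t}
  d↔{c,t,u}
  t↔{c,d}
  u↔{d}

Chromatic number:
  {c,d,t} pairwise interfere (3-clique) ⇒ χ ≥ 3
  assign c→c1 d→c0 t→c2 u→c1 — no edge inside a register ⇒ χ ≤ 3
  χ = 3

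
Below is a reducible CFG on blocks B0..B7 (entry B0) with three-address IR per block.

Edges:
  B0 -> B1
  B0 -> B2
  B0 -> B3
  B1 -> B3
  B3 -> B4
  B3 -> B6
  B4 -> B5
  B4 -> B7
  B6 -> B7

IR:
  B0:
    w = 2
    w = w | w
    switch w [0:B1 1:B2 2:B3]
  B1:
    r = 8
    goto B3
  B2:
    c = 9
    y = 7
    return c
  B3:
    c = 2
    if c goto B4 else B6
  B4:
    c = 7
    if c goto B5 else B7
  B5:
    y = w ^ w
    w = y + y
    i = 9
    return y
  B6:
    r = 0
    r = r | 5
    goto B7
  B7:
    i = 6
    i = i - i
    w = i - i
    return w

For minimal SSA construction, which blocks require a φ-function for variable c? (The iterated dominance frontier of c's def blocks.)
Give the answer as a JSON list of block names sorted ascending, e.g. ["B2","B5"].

Answer: ["B7"]

Derivation:
idom tree: B1←B0 B2←B0 B3←B0 B4←B3 B5←B4 B6←B3 B7←B3
Join-block Dom:
  B3: preds {B0,B1}: {B0} ∩ {B0,B1} = {B0}; idom=B0
  B7: preds {B4,B6}: {B0,B3,B4} ∩ {B0,B3,B6} = {B0,B3}; idom=B3

DF derivation:
  B3←B0: walk · to B0
  B3←B1: walk B1 to B0
  B7←B4: walk B4 to B3
  B7←B6: walk B6 to B3
  B0 → ∅
  B1 → {B3}
  B2 → ∅
  B3 → ∅
  B4 → {B7}
  B5 → ∅
  B6 → {B7}
  B7 → ∅

φ for c: defs {B2,B3,B4}
  DF⁺ = {B7}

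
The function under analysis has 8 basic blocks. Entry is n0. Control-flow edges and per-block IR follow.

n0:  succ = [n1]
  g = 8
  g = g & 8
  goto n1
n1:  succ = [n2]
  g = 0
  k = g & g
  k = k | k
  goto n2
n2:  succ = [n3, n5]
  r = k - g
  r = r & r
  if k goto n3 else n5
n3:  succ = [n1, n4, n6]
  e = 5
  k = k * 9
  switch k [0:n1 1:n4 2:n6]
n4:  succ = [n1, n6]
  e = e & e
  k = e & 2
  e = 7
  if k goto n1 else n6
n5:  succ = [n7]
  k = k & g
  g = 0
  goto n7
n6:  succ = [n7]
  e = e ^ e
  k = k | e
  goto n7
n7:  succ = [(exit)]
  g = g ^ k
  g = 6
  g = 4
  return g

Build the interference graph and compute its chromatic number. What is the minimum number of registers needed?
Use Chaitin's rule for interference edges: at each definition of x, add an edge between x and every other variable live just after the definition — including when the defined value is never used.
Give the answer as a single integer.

def/use:
  n0: {g} / ∅
  n1: {g,k} / ∅
  n2: {r} / {g,k}
  n3: {e,k} / {k}
  n4: {e,k} / {e}
  n5: {g,k} / {g,k}
  n6: {e,k} / {e,k}
  n7: {g} / {g,k}

Backward fixpoint:
  n0 li=∅ lo=∅
  n1 li=∅ lo={g,k}
  n2 li={g,k} lo={g,k}
  n3 li={g,k} lo={e,g,k}
  n4 li={e,g} lo={e,g,k}
  n5 li={g,k} lo={g,k}
  n6 li={e,g,k} lo={g,k}
  n7 li={g,k} lo=∅

Interfere edges:
  e↔{g,k}
  g↔{e,k,r}
  k↔{e,g,r}
  r↔{g,k}

Chromatic number:
  clique {e,g,k} ⇒ need ≥ 3
  assign e→R2 g→R0 k→R1 r→R2 — no edge inside a register ⇒ χ ≤ 3
  χ = 3

Answer: 3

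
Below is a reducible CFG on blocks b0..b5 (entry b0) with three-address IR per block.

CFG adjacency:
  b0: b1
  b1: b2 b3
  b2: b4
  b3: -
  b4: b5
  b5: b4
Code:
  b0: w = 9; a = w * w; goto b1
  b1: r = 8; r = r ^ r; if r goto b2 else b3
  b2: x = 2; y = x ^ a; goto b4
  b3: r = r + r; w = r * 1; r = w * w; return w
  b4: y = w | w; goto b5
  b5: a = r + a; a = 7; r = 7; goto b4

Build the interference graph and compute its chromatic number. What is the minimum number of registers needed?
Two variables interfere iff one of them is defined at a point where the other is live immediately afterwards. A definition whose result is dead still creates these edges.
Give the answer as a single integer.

Per-block:
  b0: {a,w} / ∅
  b1: {r} / ∅
  b2: {x,y} / {a}
  b3: {r,w} / {r}
  b4: {y} / {w}
  b5: {a,r} / {a,r}

Liveness:
  b0: in=∅ out={a,w}
  b1: in={a,w} out={a,r,w}
  b2: in={a,r,w} out={a,r,w}
  b3: in={r} out=∅
  b4: in={a,r,w} out={a,r,w}
  b5: in={a,r,w} out={a,r,w}

Interfere edges:
  a↔{r,w,x,y}
  r↔{a,w,x,y}
  w↔{a,r,x,y}
  x↔{a,r,w}
  y↔{a,r,w}

Chromatic number:
  clique {a,r,w,x} ⇒ need ≥ 4
  assign a→r0 r→r1 w→r2 x→r3 y→r3 — no edge inside a register ⇒ χ ≤ 4
  χ = 4

Answer: 4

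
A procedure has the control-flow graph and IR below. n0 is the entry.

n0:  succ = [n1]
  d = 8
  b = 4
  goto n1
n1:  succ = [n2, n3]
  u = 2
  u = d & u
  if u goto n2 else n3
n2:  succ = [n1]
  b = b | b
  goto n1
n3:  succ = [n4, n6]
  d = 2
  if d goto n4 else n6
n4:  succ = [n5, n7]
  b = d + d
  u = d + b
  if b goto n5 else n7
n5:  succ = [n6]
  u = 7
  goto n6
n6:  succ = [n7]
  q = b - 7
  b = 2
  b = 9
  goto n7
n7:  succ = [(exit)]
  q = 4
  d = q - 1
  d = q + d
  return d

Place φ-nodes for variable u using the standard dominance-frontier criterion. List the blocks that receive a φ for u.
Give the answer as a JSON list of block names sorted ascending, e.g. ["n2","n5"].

idom tree: n1←n0 n2←n1 n3←n1 n4←n3 n5←n4 n6←n3 n7←n3
Dom at joins:
  n1: preds {n0,n2}: {n0} ∩ {n0,n1,n2} = {n0}; idom=n0
  n6: preds {n3,n5}: {n0,n1,n3} ∩ {n0,n1,n3,n4,n5} = {n0,n1,n3}; idom=n3
  n7: preds {n4,n6}: {n0,n1,n3,n4} ∩ {n0,n1,n3,n6} = {n0,n1,n3}; idom=n3

DF derivation:
  n1←n0: walk · to n0
  n1←n2: walk n2→n1 to n0
  n6←n3: walk · to n3
  n6←n5: walk n5→n4 to n3
  n7←n4: walk n4 to n3
  n7←n6: walk n6 to n3
  n0 → ∅
  n1 → {n1}
  n2 → {n1}
  n3 → ∅
  n4 → {n6,n7}
  n5 → {n6}
  n6 → {n7}
  n7 → ∅

φ for u: defs {n1,n4,n5}
  DF⁺ = {n1,n6,n7}

Answer: ["n1", "n6", "n7"]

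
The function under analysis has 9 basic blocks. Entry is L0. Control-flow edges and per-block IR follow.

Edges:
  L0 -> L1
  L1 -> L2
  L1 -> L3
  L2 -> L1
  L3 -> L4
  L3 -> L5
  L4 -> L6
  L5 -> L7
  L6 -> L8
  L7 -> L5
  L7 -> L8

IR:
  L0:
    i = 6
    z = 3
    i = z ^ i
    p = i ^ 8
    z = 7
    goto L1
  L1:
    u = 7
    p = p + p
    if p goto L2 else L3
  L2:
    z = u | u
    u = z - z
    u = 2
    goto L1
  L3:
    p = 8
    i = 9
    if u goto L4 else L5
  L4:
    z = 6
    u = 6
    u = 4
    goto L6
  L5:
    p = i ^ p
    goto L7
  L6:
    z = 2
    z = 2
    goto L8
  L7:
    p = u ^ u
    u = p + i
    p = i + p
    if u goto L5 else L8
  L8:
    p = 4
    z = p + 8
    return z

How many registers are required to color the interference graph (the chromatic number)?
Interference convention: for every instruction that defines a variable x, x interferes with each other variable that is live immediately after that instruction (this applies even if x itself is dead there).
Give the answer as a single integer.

Per-block:
  L0 def {i,p,z} use ∅
  L1 def {p,u} use {p}
  L2 def {u,z} use {u}
  L3 def {i,p} use {u}
  L4 def {u,z} use ∅
  L5 def {p} use {i,p}
  L6 def {z} use ∅
  L7 def {p,u} use {i,u}
  L8 def {p,z} use ∅

Live sets:
  L0: in=∅ out={p}
  L1: in={p} out={p,u}
  L2: in={p,u} out={p}
  L3: in={u} out={i,p,u}
  L4: in=∅ out=∅
  L5: in={i,p,u} out={i,u}
  L6: in=∅ out=∅
  L7: in={i,u} out={i,p,u}
  L8: in=∅ out=∅

Conflict graph:
  i↔{p,u,z}
  p↔{i,u,z}
  u↔{i,p}
  z↔{i,p}

Registers:
  clique {i,p,u} ⇒ need ≥ 3
  3-colouring: r0={i}  r1={p}  r2={u,z}
  χ = 3

Answer: 3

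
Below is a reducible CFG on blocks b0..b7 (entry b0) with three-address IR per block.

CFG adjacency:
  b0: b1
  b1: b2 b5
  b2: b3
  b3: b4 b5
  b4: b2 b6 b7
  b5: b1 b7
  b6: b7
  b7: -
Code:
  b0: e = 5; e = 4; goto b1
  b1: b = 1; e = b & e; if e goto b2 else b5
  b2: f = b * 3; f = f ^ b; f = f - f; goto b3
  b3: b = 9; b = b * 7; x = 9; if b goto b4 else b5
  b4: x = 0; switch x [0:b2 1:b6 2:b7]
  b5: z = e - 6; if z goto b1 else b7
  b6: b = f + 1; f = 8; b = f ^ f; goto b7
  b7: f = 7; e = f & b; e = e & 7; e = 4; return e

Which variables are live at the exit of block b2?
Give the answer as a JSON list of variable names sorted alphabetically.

Block summaries:
  b0: {e} / ∅
  b1: {b,e} / {e}
  b2: {f} / {b}
  b3: {b,x} / ∅
  b4: {x} / ∅
  b5: {z} / {e}
  b6: {b,f} / {f}
  b7: {e,f} / {b}

Live sets:
  b0: in=∅ out={e}
  b1: in={e} out={b,e}
  b2: in={b,e} out={e,f}
  b3: in={e,f} out={b,e,f}
  b4: in={b,e,f} out={b,e,f}
  b5: in={b,e} out={b,e}
  b6: in={f} out={b}
  b7: in={b} out=∅

live-out(b2) = ["e", "f"]

Answer: ["e", "f"]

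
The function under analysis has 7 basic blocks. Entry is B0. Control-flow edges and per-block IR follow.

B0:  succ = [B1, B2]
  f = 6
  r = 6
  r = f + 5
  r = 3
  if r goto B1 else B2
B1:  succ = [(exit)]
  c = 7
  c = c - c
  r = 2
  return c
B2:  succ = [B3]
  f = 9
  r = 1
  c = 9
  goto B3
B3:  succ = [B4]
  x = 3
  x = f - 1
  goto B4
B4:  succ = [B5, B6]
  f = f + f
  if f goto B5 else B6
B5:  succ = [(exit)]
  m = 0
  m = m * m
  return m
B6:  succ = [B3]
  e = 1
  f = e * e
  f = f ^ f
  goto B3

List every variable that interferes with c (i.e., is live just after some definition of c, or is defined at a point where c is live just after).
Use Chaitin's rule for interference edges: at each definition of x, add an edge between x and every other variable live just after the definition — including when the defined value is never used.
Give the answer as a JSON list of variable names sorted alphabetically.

Answer: ["f", "r"]

Derivation:
Per-block:
  B0: {f,r} / ∅
  B1: {c,r} / ∅
  B2: {c,f,r} / ∅
  B3: {x} / {f}
  B4: {f} / {f}
  B5: {m} / ∅
  B6: {e,f} / ∅

Backward fixpoint:
  live B0: ∅→∅
  live B1: ∅→∅
  live B2: ∅→{f}
  live B3: {f}→{f}
  live B4: {f}→∅
  live B5: ∅→∅
  live B6: ∅→{f}

Interference:
  c↔{f,r}
  e↔∅
  f↔{c,r,x}
  m↔∅
  r↔{c,f}
  x↔{f}

N(c) = ["f", "r"]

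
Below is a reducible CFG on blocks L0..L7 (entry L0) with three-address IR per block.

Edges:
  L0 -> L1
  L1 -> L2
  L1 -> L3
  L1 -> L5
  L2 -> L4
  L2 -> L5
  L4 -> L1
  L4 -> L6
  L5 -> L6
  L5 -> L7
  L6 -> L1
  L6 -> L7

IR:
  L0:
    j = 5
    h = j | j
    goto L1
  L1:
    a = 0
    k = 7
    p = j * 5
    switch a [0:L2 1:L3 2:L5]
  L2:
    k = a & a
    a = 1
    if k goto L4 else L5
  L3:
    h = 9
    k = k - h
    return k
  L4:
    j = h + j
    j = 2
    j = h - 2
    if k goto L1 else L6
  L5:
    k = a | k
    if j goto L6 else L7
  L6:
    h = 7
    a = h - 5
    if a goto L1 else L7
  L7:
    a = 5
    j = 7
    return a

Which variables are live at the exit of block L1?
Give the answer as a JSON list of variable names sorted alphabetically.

Answer: ["a", "h", "j", "k"]

Working:
Per-block:
  L0 def {h,j} use ∅
  L1 def {a,k,p} use {j}
  L2 def {a,k} use {a}
  L3 def {h,k} use {k}
  L4 def {j} use {h,j,k}
  L5 def {k} use {a,j,k}
  L6 def {a,h} use ∅
  L7 def {a,j} use ∅

Backward fixpoint:
  live L0: ∅→{h,j}
  live L1: {h,j}→{a,h,j,k}
  live L2: {a,h,j}→{a,h,j,k}
  live L3: {k}→∅
  live L4: {h,j,k}→{h,j}
  live L5: {a,j,k}→{j}
  live L6: {j}→{h,j}
  live L7: ∅→∅

live-out(L1) = ["a", "h", "j", "k"]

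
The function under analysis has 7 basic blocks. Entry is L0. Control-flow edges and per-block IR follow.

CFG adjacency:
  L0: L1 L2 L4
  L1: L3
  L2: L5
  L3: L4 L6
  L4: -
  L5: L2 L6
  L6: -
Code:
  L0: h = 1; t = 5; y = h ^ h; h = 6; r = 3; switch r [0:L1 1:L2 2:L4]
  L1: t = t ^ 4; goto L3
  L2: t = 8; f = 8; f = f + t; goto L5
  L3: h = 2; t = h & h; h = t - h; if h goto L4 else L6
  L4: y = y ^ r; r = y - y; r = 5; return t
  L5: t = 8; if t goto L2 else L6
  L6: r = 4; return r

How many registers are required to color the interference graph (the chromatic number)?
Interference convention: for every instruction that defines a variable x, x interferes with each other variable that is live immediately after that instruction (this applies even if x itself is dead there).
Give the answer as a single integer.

Answer: 4

Derivation:
Block summaries:
  L0 def {h,r,t,y} use ∅
  L1 def {t} use {t}
  L2 def {f,t} use ∅
  L3 def {h,t} use ∅
  L4 def {r,y} use {r,t,y}
  L5 def {t} use ∅
  L6 def {r} use ∅

Live sets:
  L0: in=∅ out={r,t,y}
  L1: in={r,t,y} out={r,y}
  L2: in=∅ out=∅
  L3: in={r,y} out={r,t,y}
  L4: in={r,t,y} out=∅
  L5: in=∅ out=∅
  L6: in=∅ out=∅

Interference:
  f — {t}
  h — {r,t,y}
  r — {h,t,y}
  t — {f,h,r,y}
  y — {h,r,t}

Colouring:
  lower bound: {h,r,t,y} mutually conflict ⇒ χ ≥ 4
  assign f→r1 h→r1 r→r2 t→r0 y→r3 — no edge inside a register ⇒ χ ≤ 4
  χ = 4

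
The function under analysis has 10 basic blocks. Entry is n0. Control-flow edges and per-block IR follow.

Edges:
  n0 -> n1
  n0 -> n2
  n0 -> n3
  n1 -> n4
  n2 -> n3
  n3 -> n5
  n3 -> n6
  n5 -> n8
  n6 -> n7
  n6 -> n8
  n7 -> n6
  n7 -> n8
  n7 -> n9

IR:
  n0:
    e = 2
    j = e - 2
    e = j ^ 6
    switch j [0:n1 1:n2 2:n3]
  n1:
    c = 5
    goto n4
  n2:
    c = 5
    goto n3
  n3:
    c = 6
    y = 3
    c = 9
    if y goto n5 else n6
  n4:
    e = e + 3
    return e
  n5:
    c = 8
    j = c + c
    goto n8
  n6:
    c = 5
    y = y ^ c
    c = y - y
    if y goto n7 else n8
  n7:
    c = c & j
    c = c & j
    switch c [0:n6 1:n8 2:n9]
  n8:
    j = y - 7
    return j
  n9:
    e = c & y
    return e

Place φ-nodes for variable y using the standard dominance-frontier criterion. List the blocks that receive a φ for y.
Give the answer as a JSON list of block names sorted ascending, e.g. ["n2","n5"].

Answer: ["n6", "n8"]

Working:
idom tree: n1←n0 n2←n0 n3←n0 n4←n1 n5←n3 n6←n3 n7←n6 n8←n3 n9←n7
Dom∩ at merges:
  n3: preds {n0,n2}: {n0} ∩ {n0,n2} = {n0}; idom=n0
  n6: preds {n3,n7}: {n0,n3} ∩ {n0,n3,n6,n7} = {n0,n3}; idom=n3
  n8: preds {n5,n6,n7}: {n0,n3,n5} ∩ {n0,n3,n6} ∩ {n0,n3,n6,n7} = {n0,n3}; idom=n3

DF walk-up:
  n3←n0: walk · to n0
  n3←n2: walk n2 to n0
  n6←n3: walk · to n3
  n6←n7: walk n7→n6 to n3
  n8←n5: walk n5 to n3
  n8←n6: walk n6 to n3
  n8←n7: walk n7→n6 to n3
  n0 → ∅
  n1 → ∅
  n2 → {n3}
  n3 → ∅
  n4 → ∅
  n5 → {n8}
  n6 → {n6,n8}
  n7 → {n6,n8}
  n8 → ∅
  n9 → ∅

φ for y: defs {n3,n6}
  DF⁺ = {n6,n8}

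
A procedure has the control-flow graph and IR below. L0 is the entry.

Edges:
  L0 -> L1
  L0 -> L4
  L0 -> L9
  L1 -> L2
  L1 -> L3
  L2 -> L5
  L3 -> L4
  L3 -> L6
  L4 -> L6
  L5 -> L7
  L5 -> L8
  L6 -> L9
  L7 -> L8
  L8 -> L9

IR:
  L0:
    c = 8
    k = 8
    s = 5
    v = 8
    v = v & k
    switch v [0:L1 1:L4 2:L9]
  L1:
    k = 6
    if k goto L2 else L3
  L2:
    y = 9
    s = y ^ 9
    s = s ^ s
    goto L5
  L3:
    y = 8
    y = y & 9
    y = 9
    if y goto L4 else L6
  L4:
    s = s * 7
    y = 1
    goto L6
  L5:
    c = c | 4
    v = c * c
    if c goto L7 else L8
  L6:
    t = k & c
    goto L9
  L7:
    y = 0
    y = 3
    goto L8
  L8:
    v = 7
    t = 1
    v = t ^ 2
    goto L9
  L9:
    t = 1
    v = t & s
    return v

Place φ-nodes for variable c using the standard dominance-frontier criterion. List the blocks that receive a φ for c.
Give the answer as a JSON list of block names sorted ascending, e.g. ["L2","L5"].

Answer: ["L9"]

Working:
idom tree: L1←L0 L2←L1 L3←L1 L4←L0 L5←L2 L6←L0 L7←L5 L8←L5 L9←L0
Join-block Dom:
  L4: preds {L0,L3}: {L0} ∩ {L0,L1,L3} = {L0}; idom=L0
  L6: preds {L3,L4}: {L0,L1,L3} ∩ {L0,L4} = {L0}; idom=L0
  L8: preds {L5,L7}: {L0,L1,L2,L5} ∩ {L0,L1,L2,L5,L7} = {L0,L1,L2,L5}; idom=L5
  L9: preds {L0,L6,L8}: {L0} ∩ {L0,L6} ∩ {L0,L1,L2,L5,L8} = {L0}; idom=L0

DF walk-up:
  L4←L0: walk · to L0
  L4←L3: walk L3→L1 to L0
  L6←L3: walk L3→L1 to L0
  L6←L4: walk L4 to L0
  L8←L5: walk · to L5
  L8←L7: walk L7 to L5
  L9←L0: walk · to L0
  L9←L6: walk L6 to L0
  L9←L8: walk L8→L5→L2→L1 to L0
  DF(L0)=∅
  DF(L1)={L4,L6,L9}
  DF(L2)={L9}
  DF(L3)={L4,L6}
  DF(L4)={L6}
  DF(L5)={L9}
  DF(L6)={L9}
  DF(L7)={L8}
  DF(L8)={L9}
  DF(L9)=∅

φ for c: defs {L0,L5}
  DF⁺ = {L9}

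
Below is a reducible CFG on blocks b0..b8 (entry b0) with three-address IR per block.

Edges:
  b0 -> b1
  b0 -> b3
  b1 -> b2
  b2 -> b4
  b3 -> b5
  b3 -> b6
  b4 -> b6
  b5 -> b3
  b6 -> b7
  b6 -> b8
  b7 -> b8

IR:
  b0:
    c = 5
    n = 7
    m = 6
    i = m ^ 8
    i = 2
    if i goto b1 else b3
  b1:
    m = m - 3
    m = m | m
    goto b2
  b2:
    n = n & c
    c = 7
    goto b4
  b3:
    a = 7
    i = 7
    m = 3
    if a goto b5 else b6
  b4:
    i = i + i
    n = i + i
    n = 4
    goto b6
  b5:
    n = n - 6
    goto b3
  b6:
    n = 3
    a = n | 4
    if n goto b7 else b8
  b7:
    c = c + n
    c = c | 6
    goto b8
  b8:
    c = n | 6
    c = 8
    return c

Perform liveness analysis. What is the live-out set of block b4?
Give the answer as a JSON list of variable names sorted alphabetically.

Answer: ["c"]

Derivation:
Per-block:
  b0: {c,i,m,n} / ∅
  b1: {m} / {m}
  b2: {c,n} / {c,n}
  b3: {a,i,m} / ∅
  b4: {i,n} / {i}
  b5: {n} / {n}
  b6: {a,n} / ∅
  b7: {c} / {c,n}
  b8: {c} / {n}

Live sets:
  live b0: ∅→{c,i,m,n}
  live b1: {c,i,m,n}→{c,i,n}
  live b2: {c,i,n}→{c,i}
  live b3: {c,n}→{c,n}
  live b4: {c,i}→{c}
  live b5: {c,n}→{c,n}
  live b6: {c}→{c,n}
  live b7: {c,n}→{n}
  live b8: {n}→∅

live-out(b4) = ["c"]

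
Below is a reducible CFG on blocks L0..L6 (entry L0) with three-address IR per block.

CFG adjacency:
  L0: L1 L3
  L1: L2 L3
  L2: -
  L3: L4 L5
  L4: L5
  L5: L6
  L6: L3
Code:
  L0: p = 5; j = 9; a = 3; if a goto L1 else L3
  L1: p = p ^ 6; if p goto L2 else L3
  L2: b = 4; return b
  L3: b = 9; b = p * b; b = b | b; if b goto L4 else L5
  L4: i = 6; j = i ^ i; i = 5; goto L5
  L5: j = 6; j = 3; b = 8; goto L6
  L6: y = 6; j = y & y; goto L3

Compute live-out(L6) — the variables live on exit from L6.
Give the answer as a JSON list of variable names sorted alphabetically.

def/use:
  L0: def={a,j,p} ue=∅
  L1: def={p} ue={p}
  L2: def={b} ue=∅
  L3: def={b} ue={p}
  L4: def={i,j} ue=∅
  L5: def={b,j} ue=∅
  L6: def={j,y} ue=∅

Live sets:
  L0: in=∅ out={p}
  L1: in={p} out={p}
  L2: in=∅ out=∅
  L3: in={p} out={p}
  L4: in={p} out={p}
  L5: in={p} out={p}
  L6: in={p} out={p}

live-out(L6) = ["p"]

Answer: ["p"]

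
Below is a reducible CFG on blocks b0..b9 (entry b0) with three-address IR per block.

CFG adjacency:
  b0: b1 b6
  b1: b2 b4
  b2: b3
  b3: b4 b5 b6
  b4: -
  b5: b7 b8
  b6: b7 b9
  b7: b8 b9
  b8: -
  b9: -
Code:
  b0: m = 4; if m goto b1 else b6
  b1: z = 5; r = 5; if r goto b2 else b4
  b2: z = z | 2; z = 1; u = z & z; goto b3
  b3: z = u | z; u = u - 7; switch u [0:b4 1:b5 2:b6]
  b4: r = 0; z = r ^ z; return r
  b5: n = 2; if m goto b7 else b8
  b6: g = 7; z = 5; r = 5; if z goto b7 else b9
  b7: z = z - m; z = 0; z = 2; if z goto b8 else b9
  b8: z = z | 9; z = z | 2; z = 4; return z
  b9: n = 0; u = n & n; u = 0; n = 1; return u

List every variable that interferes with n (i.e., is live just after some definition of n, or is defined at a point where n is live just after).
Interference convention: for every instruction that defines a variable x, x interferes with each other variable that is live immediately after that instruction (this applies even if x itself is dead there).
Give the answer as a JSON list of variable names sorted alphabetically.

def/use:
  b0 def {m} use ∅
  b1 def {r,z} use ∅
  b2 def {u,z} use {z}
  b3 def {u,z} use {u,z}
  b4 def {r,z} use {z}
  b5 def {n} use {m}
  b6 def {g,r,z} use ∅
  b7 def {z} use {m,z}
  b8 def {z} use {z}
  b9 def {n,u} use ∅

Liveness:
  b0 li=∅ lo={m}
  b1 li={m} lo={m,z}
  b2 li={m,z} lo={m,u,z}
  b3 li={m,u,z} lo={m,z}
  b4 li={z} lo=∅
  b5 li={m,z} lo={m,z}
  b6 li={m} lo={m,z}
  b7 li={m,z} lo={z}
  b8 li={z} lo=∅
  b9 li=∅ lo=∅

Conflict graph:
  g↔{m}
  m↔{g,n,r,u,z}
  n↔{m,u,z}
  r↔{m,z}
  u↔{m,n,z}
  z↔{m,n,r,u}

N(n) = ["m", "u", "z"]

Answer: ["m", "u", "z"]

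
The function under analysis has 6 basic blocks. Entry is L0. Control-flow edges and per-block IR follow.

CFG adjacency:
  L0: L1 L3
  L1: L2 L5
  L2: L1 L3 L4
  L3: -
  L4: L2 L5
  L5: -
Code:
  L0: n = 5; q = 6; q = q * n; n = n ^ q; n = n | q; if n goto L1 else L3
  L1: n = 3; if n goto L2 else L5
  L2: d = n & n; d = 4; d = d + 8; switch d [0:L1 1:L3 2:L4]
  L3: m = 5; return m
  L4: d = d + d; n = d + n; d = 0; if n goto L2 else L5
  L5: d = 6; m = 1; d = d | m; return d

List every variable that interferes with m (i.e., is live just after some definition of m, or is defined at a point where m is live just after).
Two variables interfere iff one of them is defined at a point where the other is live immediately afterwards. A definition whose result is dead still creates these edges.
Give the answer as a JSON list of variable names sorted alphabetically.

Per-block:
  L0: def={n,q} ue=∅
  L1: def={n} ue=∅
  L2: def={d} ue={n}
  L3: def={m} ue=∅
  L4: def={d,n} ue={d,n}
  L5: def={d,m} ue=∅

Live sets:
  L0: in=∅ out=∅
  L1: in=∅ out={n}
  L2: in={n} out={d,n}
  L3: in=∅ out=∅
  L4: in={d,n} out={n}
  L5: in=∅ out=∅

Interference:
  d: {m,n}
  m: {d}
  n: {d,q}
  q: {n}

N(m) = ["d"]

Answer: ["d"]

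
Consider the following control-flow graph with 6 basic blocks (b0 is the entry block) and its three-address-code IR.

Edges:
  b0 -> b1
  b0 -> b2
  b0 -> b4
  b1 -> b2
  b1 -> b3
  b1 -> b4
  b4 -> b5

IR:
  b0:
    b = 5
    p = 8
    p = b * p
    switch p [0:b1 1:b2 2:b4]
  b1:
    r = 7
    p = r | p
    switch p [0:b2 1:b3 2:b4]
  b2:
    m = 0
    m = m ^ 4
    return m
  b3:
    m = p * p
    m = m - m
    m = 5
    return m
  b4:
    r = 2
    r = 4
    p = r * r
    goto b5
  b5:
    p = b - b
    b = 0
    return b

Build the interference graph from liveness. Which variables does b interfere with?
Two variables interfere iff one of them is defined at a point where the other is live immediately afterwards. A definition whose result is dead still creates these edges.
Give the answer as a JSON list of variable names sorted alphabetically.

Block summaries:
  b0: def={b,p} ue=∅
  b1: def={p,r} ue={p}
  b2: def={m} ue=∅
  b3: def={m} ue={p}
  b4: def={p,r} ue=∅
  b5: def={b,p} ue={b}

Live sets:
  live b0: ∅→{b,p}
  live b1: {b,p}→{b,p}
  live b2: ∅→∅
  live b3: {p}→∅
  live b4: {b}→{b}
  live b5: {b}→∅

Interfere edges:
  b: {p,r}
  m: ∅
  p: {b,r}
  r: {b,p}

N(b) = ["p", "r"]

Answer: ["p", "r"]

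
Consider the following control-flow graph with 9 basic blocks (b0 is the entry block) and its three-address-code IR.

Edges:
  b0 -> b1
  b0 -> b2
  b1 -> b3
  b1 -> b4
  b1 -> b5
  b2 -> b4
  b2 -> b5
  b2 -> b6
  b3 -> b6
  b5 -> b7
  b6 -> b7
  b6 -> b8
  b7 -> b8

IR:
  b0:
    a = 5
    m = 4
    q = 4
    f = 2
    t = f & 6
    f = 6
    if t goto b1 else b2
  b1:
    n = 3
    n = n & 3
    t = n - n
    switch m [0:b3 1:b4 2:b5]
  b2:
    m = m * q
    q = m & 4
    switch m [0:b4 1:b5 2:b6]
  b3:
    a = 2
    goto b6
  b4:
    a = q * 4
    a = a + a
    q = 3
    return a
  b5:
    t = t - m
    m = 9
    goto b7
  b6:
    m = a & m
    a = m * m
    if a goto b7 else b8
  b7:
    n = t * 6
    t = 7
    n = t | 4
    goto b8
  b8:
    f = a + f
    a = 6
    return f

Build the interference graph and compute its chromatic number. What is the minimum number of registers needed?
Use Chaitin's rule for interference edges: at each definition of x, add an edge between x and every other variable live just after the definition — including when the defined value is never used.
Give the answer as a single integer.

def/use:
  b0: {a,f,m,q,t} / ∅
  b1: {n,t} / {m}
  b2: {m,q} / {m,q}
  b3: {a} / ∅
  b4: {a,q} / {q}
  b5: {m,t} / {m,t}
  b6: {a,m} / {a,m}
  b7: {n,t} / {t}
  b8: {a,f} / {a,f}

Liveness:
  b0: in=∅ out={a,f,m,q,t}
  b1: in={a,f,m,q} out={a,f,m,q,t}
  b2: in={a,f,m,q,t} out={a,f,m,q,t}
  b3: in={f,m,t} out={a,f,m,t}
  b4: in={q} out=∅
  b5: in={a,f,m,t} out={a,f,t}
  b6: in={a,f,m,t} out={a,f,t}
  b7: in={a,f,t} out={a,f}
  b8: in={a,f} out=∅

Interfere edges:
  a — {f,m,n,q,t}
  f — {a,m,n,q,t}
  m — {a,f,n,q,t}
  n — {a,f,m,q}
  q — {a,f,m,n,t}
  t — {a,f,m,q}

Colouring:
  {a,f,m,n,q} pairwise interfere (5-clique) ⇒ χ ≥ 5
  assign a→c0 f→c1 m→c2 n→c4 q→c3 t→c4 — no edge inside a register ⇒ χ ≤ 5
  χ = 5

Answer: 5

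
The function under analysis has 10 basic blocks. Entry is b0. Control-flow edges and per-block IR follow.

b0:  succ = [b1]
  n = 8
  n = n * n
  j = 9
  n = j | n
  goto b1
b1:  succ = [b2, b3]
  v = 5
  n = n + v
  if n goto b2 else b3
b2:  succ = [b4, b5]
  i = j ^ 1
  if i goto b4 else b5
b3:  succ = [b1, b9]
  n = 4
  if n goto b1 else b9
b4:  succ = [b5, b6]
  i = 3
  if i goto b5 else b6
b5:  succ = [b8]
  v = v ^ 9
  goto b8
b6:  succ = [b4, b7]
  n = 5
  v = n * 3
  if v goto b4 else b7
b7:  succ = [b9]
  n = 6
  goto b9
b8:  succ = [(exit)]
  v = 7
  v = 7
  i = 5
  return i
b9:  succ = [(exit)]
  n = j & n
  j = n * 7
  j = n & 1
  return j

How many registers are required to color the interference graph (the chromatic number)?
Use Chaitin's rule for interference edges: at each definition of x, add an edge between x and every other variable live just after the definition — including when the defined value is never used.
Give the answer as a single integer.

Per-block:
  b0 def {j,n} use ∅
  b1 def {n,v} use {n}
  b2 def {i} use {j}
  b3 def {n} use ∅
  b4 def {i} use ∅
  b5 def {v} use {v}
  b6 def {n,v} use ∅
  b7 def {n} use ∅
  b8 def {i,v} use ∅
  b9 def {j,n} use {j,n}

Liveness:
  b0 li=∅ lo={j,n}
  b1 li={j,n} lo={j,v}
  b2 li={j,v} lo={j,v}
  b3 li={j} lo={j,n}
  b4 li={j,v} lo={j,v}
  b5 li={v} lo=∅
  b6 li={j} lo={j,v}
  b7 li={j} lo={j,n}
  b8 li=∅ lo=∅
  b9 li={j,n} lo=∅

Interference:
  i — {j,v}
  j — {i,n,v}
  n — {j,v}
  v — {i,j,n}

Colouring:
  lower bound: {i,j,v} mutually conflict ⇒ χ ≥ 3
  3-colouring: c0={j}  c1={v}  c2={i,n}
  χ = 3

Answer: 3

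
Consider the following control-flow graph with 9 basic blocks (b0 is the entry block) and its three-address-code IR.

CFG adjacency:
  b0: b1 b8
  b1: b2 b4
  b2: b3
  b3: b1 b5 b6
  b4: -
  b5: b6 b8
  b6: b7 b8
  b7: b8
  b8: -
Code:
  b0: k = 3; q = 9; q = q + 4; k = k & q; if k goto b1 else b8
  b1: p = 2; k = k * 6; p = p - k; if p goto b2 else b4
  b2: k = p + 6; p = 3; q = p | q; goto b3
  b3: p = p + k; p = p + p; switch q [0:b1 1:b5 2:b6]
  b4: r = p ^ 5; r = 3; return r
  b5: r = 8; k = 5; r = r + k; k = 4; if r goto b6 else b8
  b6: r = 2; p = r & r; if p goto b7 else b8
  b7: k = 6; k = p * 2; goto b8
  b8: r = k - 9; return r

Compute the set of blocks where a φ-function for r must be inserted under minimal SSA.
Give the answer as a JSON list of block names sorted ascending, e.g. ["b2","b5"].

Answer: ["b6", "b8"]

Derivation:
idom tree: b1←b0 b2←b1 b3←b2 b4←b1 b5←b3 b6←b3 b7←b6 b8←b0
Dom at joins:
  b1: preds {b0,b3}: {b0} ∩ {b0,b1,b2,b3} = {b0}; idom=b0
  b6: preds {b3,b5}: {b0,b1,b2,b3} ∩ {b0,b1,b2,b3,b5} = {b0,b1,b2,b3}; idom=b3
  b8: preds {b0,b5,b6,b7}: {b0} ∩ {b0,b1,b2,b3,b5} ∩ {b0,b1,b2,b3,b6} ∩ {b0,b1,b2,b3,b6,b7} = {b0}; idom=b0

DF derivation:
  b1←b0: walk · to b0
  b1←b3: walk b3→b2→b1 to b0
  b6←b3: walk · to b3
  b6←b5: walk b5 to b3
  b8←b0: walk · to b0
  b8←b5: walk b5→b3→b2→b1 to b0
  b8←b6: walk b6→b3→b2→b1 to b0
  b8←b7: walk b7→b6→b3→b2→b1 to b0
  b0 → ∅
  b1 → {b1,b8}
  b2 → {b1,b8}
  b3 → {b1,b8}
  b4 → ∅
  b5 → {b6,b8}
  b6 → {b8}
  b7 → {b8}
  b8 → ∅

φ for r: defs {b4,b5,b6,b8}
  DF⁺ = {b6,b8}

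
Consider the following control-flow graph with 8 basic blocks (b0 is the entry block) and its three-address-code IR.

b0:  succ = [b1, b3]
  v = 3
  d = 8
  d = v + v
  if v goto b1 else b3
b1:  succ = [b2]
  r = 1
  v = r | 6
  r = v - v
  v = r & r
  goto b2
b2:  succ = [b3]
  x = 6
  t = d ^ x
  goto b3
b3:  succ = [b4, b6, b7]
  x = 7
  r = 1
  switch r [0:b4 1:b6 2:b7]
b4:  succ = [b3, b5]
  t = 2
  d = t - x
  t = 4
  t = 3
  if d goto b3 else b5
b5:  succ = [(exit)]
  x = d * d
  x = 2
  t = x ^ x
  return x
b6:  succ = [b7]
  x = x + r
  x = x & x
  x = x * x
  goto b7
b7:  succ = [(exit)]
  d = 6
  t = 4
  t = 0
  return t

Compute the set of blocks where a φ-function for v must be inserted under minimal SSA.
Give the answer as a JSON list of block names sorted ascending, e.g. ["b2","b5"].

idom tree: b1←b0 b2←b1 b3←b0 b4←b3 b5←b4 b6←b3 b7←b3
Join-block Dom:
  b3: preds {b0,b2,b4}: {b0} ∩ {b0,b1,b2} ∩ {b0,b3,b4} = {b0}; idom=b0
  b7: preds {b3,b6}: {b0,b3} ∩ {b0,b3,b6} = {b0,b3}; idom=b3

DF derivation:
  join b3 pred b0: · stop@b0
  join b3 pred b2: b2→b1 stop@b0
  join b3 pred b4: b4→b3 stop@b0
  join b7 pred b3: · stop@b3
  join b7 pred b6: b6 stop@b3
  DF(b0)=∅
  DF(b1)={b3}
  DF(b2)={b3}
  DF(b3)={b3}
  DF(b4)={b3}
  DF(b5)=∅
  DF(b6)={b7}
  DF(b7)=∅

φ for v: defs {b0,b1}
  DF⁺ = {b3}

Answer: ["b3"]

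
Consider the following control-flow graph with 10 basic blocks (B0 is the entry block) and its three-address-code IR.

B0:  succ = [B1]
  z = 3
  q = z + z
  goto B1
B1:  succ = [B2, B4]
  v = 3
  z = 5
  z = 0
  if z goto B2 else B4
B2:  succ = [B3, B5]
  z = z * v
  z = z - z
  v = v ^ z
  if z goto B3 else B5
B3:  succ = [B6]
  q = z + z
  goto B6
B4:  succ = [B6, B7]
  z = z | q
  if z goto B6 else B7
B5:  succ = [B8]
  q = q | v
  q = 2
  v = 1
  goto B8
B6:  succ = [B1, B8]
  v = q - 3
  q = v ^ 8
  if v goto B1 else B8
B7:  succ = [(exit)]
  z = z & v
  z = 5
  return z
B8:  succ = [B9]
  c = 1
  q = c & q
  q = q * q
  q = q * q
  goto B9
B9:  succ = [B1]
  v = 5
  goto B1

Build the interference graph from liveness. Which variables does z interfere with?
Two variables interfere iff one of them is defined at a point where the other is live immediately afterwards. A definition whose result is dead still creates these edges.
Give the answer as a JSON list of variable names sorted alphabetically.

Answer: ["q", "v"]

Derivation:
Per-block:
  B0 def {q,z} use ∅
  B1 def {v,z} use ∅
  B2 def {v,z} use {v,z}
  B3 def {q} use {z}
  B4 def {z} use {q,z}
  B5 def {q,v} use {q,v}
  B6 def {q,v} use {q}
  B7 def {z} use {v,z}
  B8 def {c,q} use {q}
  B9 def {v} use ∅

Backward fixpoint:
  B0 li=∅ lo={q}
  B1 li={q} lo={q,v,z}
  B2 li={q,v,z} lo={q,v,z}
  B3 li={z} lo={q}
  B4 li={q,v,z} lo={q,v,z}
  B5 li={q,v} lo={q}
  B6 li={q} lo={q}
  B7 li={v,z} lo=∅
  B8 li={q} lo={q}
  B9 li={q} lo={q}

Interference:
  c: {q}
  q: {c,v,z}
  v: {q,z}
  z: {q,v}

N(z) = ["q", "v"]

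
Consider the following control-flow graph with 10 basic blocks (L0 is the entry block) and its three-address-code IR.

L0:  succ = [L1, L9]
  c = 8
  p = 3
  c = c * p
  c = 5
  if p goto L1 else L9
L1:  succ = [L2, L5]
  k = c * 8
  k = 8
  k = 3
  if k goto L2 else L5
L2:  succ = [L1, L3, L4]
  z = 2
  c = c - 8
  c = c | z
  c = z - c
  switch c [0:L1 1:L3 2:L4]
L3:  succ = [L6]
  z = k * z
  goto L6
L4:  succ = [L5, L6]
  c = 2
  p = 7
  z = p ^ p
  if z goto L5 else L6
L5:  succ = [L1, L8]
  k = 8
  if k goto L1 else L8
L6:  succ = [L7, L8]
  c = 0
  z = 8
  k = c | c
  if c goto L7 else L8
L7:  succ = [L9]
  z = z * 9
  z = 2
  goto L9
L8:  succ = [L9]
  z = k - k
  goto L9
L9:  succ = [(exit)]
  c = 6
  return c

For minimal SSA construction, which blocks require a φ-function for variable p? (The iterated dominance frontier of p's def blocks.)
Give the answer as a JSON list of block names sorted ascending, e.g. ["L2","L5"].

Answer: ["L1", "L5", "L6", "L8", "L9"]

Analysis:
idom tree: L1←L0 L2←L1 L3←L2 L4←L2 L5←L1 L6←L2 L7←L6 L8←L1 L9←L0
Dom at joins:
  L1: preds {L0,L2,L5}: {L0} ∩ {L0,L1,L2} ∩ {L0,L1,L5} = {L0}; idom=L0
  L5: preds {L1,L4}: {L0,L1} ∩ {L0,L1,L2,L4} = {L0,L1}; idom=L1
  L6: preds {L3,L4}: {L0,L1,L2,L3} ∩ {L0,L1,L2,L4} = {L0,L1,L2}; idom=L2
  L8: preds {L5,L6}: {L0,L1,L5} ∩ {L0,L1,L2,L6} = {L0,L1}; idom=L1
  L9: preds {L0,L7,L8}: {L0} ∩ {L0,L1,L2,L6,L7} ∩ {L0,L1,L8} = {L0}; idom=L0

Frontier:
  L1←L0: walk · to L0
  L1←L2: walk L2→L1 to L0
  L1←L5: walk L5→L1 to L0
  L5←L1: walk · to L1
  L5←L4: walk L4→L2 to L1
  L6←L3: walk L3 to L2
  L6←L4: walk L4 to L2
  L8←L5: walk L5 to L1
  L8←L6: walk L6→L2 to L1
  L9←L0: walk · to L0
  L9←L7: walk L7→L6→L2→L1 to L0
  L9←L8: walk L8→L1 to L0
  L0: DF=∅
  L1: DF={L1,L9}
  L2: DF={L1,L5,L8,L9}
  L3: DF={L6}
  L4: DF={L5,L6}
  L5: DF={L1,L8}
  L6: DF={L8,L9}
  L7: DF={L9}
  L8: DF={L9}
  L9: DF=∅

φ for p: defs {L0,L4}
  DF⁺ = {L1,L5,L6,L8,L9}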